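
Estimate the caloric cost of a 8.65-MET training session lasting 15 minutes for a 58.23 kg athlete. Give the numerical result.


kcal = MET * mass * time_hr
Convert time: 15 min = 0.25 hr
kcal = 8.65 * 58.23 * 0.25
kcal = 125.9224 kcal

125.9224 kcal


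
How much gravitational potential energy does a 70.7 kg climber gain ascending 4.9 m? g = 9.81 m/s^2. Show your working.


PE = m * g * h
PE = 70.7 * 9.81 * 4.9
PE = 693.567 * 4.9 = 3398.4783 J

3398.4783 J


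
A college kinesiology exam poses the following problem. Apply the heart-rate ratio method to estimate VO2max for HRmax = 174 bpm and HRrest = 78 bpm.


VO2max = 15.3 * HRmax / HRrest
VO2max = 15.3 * 174 / 78
VO2max = 2662.2 / 78 = 34.1308 mL/kg/min

34.1308 mL/kg/min


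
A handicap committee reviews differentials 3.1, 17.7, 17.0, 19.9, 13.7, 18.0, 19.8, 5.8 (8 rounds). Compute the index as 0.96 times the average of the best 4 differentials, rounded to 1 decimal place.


All differentials: 3.1, 17.7, 17.0, 19.9, 13.7, 18.0, 19.8, 5.8
Sorted: 3.1, 5.8, 13.7, 17.0, 17.7, 18.0, 19.8, 19.9
Best 4: 3.1, 5.8, 13.7, 17.0
Average of best = 39.6 / 4 = 9.9
Raw index = 9.9 * 0.96 = 9.504
Handicap index = round(9.504, 1) = 9.5

9.5


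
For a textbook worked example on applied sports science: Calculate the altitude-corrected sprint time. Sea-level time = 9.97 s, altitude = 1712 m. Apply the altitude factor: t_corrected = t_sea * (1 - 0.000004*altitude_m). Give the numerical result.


Correction factor = 1 - 0.000004 * 1712 = 0.993152
t_corrected = t_sea * factor = 9.97 * 0.993152
t_corrected = 9.9017 s

9.9017 s


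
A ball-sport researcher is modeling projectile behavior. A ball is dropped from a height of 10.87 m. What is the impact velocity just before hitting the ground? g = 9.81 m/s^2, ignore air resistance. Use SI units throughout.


v = sqrt(2 * g * h)
v = sqrt(2 * 9.81 * 10.87)
v = sqrt(213.2694) = 14.6037 m/s

14.6037 m/s


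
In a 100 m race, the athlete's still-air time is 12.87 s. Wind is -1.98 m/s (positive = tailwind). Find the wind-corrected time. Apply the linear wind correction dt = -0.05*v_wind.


dt = -0.05 * v_wind = -0.05 * -1.98 = 0.099 s
t_corrected = t_still + dt = 12.87 + (0.099)
t_corrected = 12.969 s

12.969 s


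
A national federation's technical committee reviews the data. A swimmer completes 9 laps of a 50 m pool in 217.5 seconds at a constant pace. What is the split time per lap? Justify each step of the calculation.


Split time = total_time / n_laps = 217.5 / 9
Split time = 24.1667 s per lap

24.1667 s


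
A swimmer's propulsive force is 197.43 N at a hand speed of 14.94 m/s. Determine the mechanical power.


P = F * v
P = 197.43 * 14.94
P = 2949.6042 W

2949.6042 W


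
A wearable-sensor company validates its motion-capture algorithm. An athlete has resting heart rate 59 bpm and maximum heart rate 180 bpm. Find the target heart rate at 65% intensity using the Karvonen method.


Target = HRrest + pct*(HRmax - HRrest)
Heart rate reserve = HRmax - HRrest = 180 - 59 = 121 bpm
Fraction = 65% = 0.65
Target = 59 + 0.65 * 121
Target = 59 + 78.65 = 137.65 bpm

137.65 bpm


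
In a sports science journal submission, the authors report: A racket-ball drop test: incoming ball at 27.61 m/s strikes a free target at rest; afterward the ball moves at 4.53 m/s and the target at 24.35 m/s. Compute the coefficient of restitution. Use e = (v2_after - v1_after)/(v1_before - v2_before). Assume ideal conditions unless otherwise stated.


e = (v2_after - v1_after) / (v1_before - v2_before)
Numerator = 24.35 - 4.53 = 19.82
Denominator = 27.61 - 0 = 27.61
e = 19.82 / 27.61 = 0.7179

0.7179


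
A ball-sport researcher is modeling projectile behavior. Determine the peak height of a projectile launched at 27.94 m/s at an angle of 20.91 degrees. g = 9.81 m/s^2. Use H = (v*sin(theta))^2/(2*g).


H = (v*sin(theta))^2 / (2*g)
vy = v*sin(theta) = 27.94 * sin(20.91 deg) = 9.9718 m/s
H = vy^2 / (2*g) = 99.4371 / (2*9.81)
H = 99.4371 / 19.62 = 5.0681 m

5.0681 m


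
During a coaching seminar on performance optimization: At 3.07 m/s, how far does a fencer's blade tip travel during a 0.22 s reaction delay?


d = v * t
d = 3.07 * 0.22
d = 0.6754 m

0.6754 m


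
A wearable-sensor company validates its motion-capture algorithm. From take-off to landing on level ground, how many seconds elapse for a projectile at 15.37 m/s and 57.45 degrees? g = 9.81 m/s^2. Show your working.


T = 2*v*sin(theta)/g
sin(theta) = sin(57.45 deg) = 0.8429
T = 2*15.37*0.8429 / 9.81
T = 25.9114 / 9.81 = 2.6413 s

2.6413 s


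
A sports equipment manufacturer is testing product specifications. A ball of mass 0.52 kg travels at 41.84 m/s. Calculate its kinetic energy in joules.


KE = 0.5 * m * v^2
KE = 0.5 * 0.52 * 41.84^2
KE = 0.5 * 0.52 * 1750.5856 = 455.1523 J

455.1523 J


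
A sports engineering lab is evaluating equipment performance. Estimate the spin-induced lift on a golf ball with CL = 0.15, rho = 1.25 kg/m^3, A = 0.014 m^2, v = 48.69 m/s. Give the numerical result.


FM = 0.5 * CL * rho * A * v^2
FM = 0.5 * 0.15 * 1.25 * 0.014 * 48.69^2
v^2 = 2370.7161
FM = 0.5 * 0.15 * 1.25 * 0.014 * 2370.7161 = 3.1116 N

3.1116 N


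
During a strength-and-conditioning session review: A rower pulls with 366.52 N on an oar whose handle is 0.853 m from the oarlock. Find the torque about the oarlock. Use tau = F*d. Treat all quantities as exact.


tau = F * d
tau = 366.52 * 0.853
tau = 312.6416 N*m

312.6416 N*m


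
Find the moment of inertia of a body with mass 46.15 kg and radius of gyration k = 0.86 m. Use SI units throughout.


I = m * k^2
I = 46.15 * 0.86^2
I = 46.15 * 0.7396 = 34.1325 kg*m^2

34.1325 kg*m^2


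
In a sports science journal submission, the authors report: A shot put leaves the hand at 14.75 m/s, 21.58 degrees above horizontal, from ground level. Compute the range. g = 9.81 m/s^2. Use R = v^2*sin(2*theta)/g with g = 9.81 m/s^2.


R = v^2 * sin(2*theta) / g
Convert angle to radians: theta = 21.58 deg = 0.3766 rad
sin(2*theta) = sin(0.7533) = 0.684
R = 14.75^2 * 0.684 / 9.81
R = 217.5625 * 0.684 / 9.81 = 15.1703 m

15.1703 m


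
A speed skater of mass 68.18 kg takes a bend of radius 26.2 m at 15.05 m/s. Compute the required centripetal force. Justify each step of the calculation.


Fc = m * v^2 / r
v^2 = 15.05^2 = 226.5025
Fc = 68.18 * 226.5025 / 26.2
Fc = 15442.9405 / 26.2 = 589.4252 N

589.4252 N


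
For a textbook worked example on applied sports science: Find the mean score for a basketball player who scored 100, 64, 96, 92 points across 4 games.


Average = sum / n
Sum = 352
Average = 352 / 4 = 88

88


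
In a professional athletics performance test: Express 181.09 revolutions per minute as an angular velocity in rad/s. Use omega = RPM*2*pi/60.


omega = RPM * 2 * pi / 60
omega = 181.09 * 2 * 3.14159 / 60
omega = 1137.822 / 60 = 18.9637 rad/s

18.9637 rad/s


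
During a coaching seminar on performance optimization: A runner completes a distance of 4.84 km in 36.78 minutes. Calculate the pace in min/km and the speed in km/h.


Pace = time / distance = 36.78 min / 4.84 km = 7.5992 min/km
Speed = distance / time_in_hours = 4.84 / 0.613 hr
Speed = 7.8956 km/h

7.5992 min/km, 7.8956 km/h


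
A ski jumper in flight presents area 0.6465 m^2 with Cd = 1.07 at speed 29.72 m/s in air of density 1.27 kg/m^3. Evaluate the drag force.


Fd = 0.5 * Cd * rho * A * v^2
Fd = 0.5 * 1.07 * 1.27 * 0.6465 * 29.72^2
v^2 = 883.2784
Fd = 0.5 * 1.07 * 1.27 * 0.6465 * 883.2784 = 387.9928 N

387.9928 N


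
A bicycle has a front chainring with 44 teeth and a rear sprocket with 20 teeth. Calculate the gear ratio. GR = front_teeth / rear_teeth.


GR = front_teeth / rear_teeth
GR = 44 / 20
GR = 2.2

2.2


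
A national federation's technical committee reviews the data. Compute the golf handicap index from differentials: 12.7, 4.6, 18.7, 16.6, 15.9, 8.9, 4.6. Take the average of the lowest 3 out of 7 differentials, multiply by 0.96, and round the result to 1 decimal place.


All differentials: 12.7, 4.6, 18.7, 16.6, 15.9, 8.9, 4.6
Sorted: 4.6, 4.6, 8.9, 12.7, 15.9, 16.6, 18.7
Best 3: 4.6, 4.6, 8.9
Average of best = 18.1 / 3 = 6.0333
Raw index = 6.0333 * 0.96 = 5.792
Handicap index = round(5.792, 1) = 5.8

5.8


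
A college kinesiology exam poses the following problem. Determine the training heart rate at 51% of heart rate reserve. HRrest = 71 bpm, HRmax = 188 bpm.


Target = HRrest + pct*(HRmax - HRrest)
Heart rate reserve = HRmax - HRrest = 188 - 71 = 117 bpm
Fraction = 51% = 0.51
Target = 71 + 0.51 * 117
Target = 71 + 59.67 = 130.67 bpm

130.67 bpm


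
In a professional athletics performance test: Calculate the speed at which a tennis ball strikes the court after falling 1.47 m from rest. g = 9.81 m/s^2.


v = sqrt(2 * g * h)
v = sqrt(2 * 9.81 * 1.47)
v = sqrt(28.8414) = 5.3704 m/s

5.3704 m/s


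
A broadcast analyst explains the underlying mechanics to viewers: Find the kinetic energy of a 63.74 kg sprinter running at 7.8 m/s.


KE = 0.5 * m * v^2
KE = 0.5 * 63.74 * 7.8^2
KE = 0.5 * 63.74 * 60.84 = 1938.9708 J

1938.9708 J


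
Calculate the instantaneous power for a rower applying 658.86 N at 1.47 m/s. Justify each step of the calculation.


P = F * v
P = 658.86 * 1.47
P = 968.5242 W

968.5242 W


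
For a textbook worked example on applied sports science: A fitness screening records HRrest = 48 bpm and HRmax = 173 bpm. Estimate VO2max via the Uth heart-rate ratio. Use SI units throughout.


VO2max = 15.3 * HRmax / HRrest
VO2max = 15.3 * 173 / 48
VO2max = 2646.9 / 48 = 55.1438 mL/kg/min

55.1438 mL/kg/min


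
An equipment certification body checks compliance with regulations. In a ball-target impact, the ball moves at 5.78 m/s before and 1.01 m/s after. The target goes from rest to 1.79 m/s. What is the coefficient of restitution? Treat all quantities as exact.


e = (v2_after - v1_after) / (v1_before - v2_before)
Numerator = 1.79 - 1.01 = 0.78
Denominator = 5.78 - 0 = 5.78
e = 0.78 / 5.78 = 0.1349

0.1349


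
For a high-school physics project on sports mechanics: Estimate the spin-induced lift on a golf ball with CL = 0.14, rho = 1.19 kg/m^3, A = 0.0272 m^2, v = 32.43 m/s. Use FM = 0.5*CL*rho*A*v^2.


FM = 0.5 * CL * rho * A * v^2
FM = 0.5 * 0.14 * 1.19 * 0.0272 * 32.43^2
v^2 = 1051.7049
FM = 0.5 * 0.14 * 1.19 * 0.0272 * 1051.7049 = 2.3829 N

2.3829 N


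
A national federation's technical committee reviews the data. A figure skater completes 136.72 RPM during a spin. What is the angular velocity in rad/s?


omega = RPM * 2 * pi / 60
omega = 136.72 * 2 * 3.14159 / 60
omega = 859.0371 / 60 = 14.3173 rad/s

14.3173 rad/s


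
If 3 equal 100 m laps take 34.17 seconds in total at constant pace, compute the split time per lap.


Split time = total_time / n_laps = 34.17 / 3
Split time = 11.39 s per lap

11.39 s


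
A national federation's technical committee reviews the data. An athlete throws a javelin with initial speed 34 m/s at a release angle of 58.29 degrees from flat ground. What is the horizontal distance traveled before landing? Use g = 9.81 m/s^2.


R = v^2 * sin(2*theta) / g
Convert angle to radians: theta = 58.29 deg = 1.0174 rad
sin(2*theta) = sin(2.0347) = 0.8943
R = 34^2 * 0.8943 / 9.81
R = 1156 * 0.8943 / 9.81 = 105.3846 m

105.3846 m


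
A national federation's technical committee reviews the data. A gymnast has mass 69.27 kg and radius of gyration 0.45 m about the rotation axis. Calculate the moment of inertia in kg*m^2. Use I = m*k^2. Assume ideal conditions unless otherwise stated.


I = m * k^2
I = 69.27 * 0.45^2
I = 69.27 * 0.2025 = 14.0272 kg*m^2

14.0272 kg*m^2


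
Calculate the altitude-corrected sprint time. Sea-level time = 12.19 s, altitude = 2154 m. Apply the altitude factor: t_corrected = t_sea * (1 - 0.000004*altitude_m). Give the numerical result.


Correction factor = 1 - 0.000004 * 2154 = 0.991384
t_corrected = t_sea * factor = 12.19 * 0.991384
t_corrected = 12.085 s

12.085 s


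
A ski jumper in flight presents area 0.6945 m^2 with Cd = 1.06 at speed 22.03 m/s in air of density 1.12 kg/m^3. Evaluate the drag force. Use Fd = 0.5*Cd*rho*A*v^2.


Fd = 0.5 * Cd * rho * A * v^2
Fd = 0.5 * 1.06 * 1.12 * 0.6945 * 22.03^2
v^2 = 485.3209
Fd = 0.5 * 1.06 * 1.12 * 0.6945 * 485.3209 = 200.0761 N

200.0761 N


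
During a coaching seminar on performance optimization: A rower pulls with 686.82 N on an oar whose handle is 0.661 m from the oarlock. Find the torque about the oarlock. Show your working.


tau = F * d
tau = 686.82 * 0.661
tau = 453.988 N*m

453.988 N*m


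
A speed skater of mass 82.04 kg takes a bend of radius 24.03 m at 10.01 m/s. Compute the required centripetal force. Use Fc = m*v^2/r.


Fc = m * v^2 / r
v^2 = 10.01^2 = 100.2001
Fc = 82.04 * 100.2001 / 24.03
Fc = 8220.4162 / 24.03 = 342.0897 N

342.0897 N


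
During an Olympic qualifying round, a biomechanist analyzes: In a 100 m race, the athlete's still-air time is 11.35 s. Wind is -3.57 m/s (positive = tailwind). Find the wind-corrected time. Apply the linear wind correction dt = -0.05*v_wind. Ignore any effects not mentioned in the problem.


dt = -0.05 * v_wind = -0.05 * -3.57 = 0.1785 s
t_corrected = t_still + dt = 11.35 + (0.1785)
t_corrected = 11.5285 s

11.5285 s


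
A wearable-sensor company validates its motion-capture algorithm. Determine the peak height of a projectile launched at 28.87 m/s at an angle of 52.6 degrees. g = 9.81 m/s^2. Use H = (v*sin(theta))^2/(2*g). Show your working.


H = (v*sin(theta))^2 / (2*g)
vy = v*sin(theta) = 28.87 * sin(52.6 deg) = 22.9348 m/s
H = vy^2 / (2*g) = 526.0028 / (2*9.81)
H = 526.0028 / 19.62 = 26.8095 m

26.8095 m


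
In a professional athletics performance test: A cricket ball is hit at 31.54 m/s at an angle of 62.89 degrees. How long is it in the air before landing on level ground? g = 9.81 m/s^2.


T = 2*v*sin(theta)/g
sin(theta) = sin(62.89 deg) = 0.8901
T = 2*31.54*0.8901 / 9.81
T = 56.1496 / 9.81 = 5.7237 s

5.7237 s


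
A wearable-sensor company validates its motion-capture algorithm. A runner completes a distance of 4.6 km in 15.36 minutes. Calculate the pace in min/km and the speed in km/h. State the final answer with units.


Pace = time / distance = 15.36 min / 4.6 km = 3.3391 min/km
Speed = distance / time_in_hours = 4.6 / 0.256 hr
Speed = 17.9688 km/h

3.3391 min/km, 17.9688 km/h


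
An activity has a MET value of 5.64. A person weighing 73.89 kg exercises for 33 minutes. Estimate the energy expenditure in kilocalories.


kcal = MET * mass * time_hr
Convert time: 33 min = 0.55 hr
kcal = 5.64 * 73.89 * 0.55
kcal = 229.2068 kcal

229.2068 kcal


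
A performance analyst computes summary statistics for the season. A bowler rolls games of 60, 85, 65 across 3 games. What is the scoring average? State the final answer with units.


Average = sum / n
Sum = 210
Average = 210 / 3 = 70

70


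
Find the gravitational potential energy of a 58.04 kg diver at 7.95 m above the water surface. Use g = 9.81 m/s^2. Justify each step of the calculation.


PE = m * g * h
PE = 58.04 * 9.81 * 7.95
PE = 569.3724 * 7.95 = 4526.5106 J

4526.5106 J


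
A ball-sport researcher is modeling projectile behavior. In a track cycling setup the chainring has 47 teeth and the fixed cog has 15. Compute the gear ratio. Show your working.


GR = front_teeth / rear_teeth
GR = 47 / 15
GR = 3.1333

3.1333


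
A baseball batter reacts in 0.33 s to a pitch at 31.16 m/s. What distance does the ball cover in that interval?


d = v * t
d = 31.16 * 0.33
d = 10.2828 m

10.2828 m


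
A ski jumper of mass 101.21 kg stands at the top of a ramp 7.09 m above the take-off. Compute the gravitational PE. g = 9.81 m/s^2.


PE = m * g * h
PE = 101.21 * 9.81 * 7.09
PE = 992.8701 * 7.09 = 7039.449 J

7039.449 J


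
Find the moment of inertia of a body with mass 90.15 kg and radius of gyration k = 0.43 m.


I = m * k^2
I = 90.15 * 0.43^2
I = 90.15 * 0.1849 = 16.6687 kg*m^2

16.6687 kg*m^2


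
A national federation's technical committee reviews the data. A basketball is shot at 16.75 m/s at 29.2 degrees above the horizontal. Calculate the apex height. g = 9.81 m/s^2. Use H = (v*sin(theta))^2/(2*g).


H = (v*sin(theta))^2 / (2*g)
vy = v*sin(theta) = 16.75 * sin(29.2 deg) = 8.1716 m/s
H = vy^2 / (2*g) = 66.7759 / (2*9.81)
H = 66.7759 / 19.62 = 3.4035 m

3.4035 m


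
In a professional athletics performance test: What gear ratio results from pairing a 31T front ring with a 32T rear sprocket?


GR = front_teeth / rear_teeth
GR = 31 / 32
GR = 0.9688

0.9688


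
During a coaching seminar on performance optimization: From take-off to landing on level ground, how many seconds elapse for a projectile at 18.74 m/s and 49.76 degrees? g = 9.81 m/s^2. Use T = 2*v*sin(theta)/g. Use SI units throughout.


T = 2*v*sin(theta)/g
sin(theta) = sin(49.76 deg) = 0.7633
T = 2*18.74*0.7633 / 9.81
T = 28.6102 / 9.81 = 2.9164 s

2.9164 s


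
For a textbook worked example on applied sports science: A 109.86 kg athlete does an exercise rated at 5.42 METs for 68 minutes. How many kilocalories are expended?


kcal = MET * mass * time_hr
Convert time: 68 min = 1.1333 hr
kcal = 5.42 * 109.86 * 1.1333
kcal = 674.8334 kcal

674.8334 kcal


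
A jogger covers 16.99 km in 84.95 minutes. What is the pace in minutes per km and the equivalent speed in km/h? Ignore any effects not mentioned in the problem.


Pace = time / distance = 84.95 min / 16.99 km = 5 min/km
Speed = distance / time_in_hours = 16.99 / 1.4158 hr
Speed = 12 km/h

5 min/km, 12 km/h


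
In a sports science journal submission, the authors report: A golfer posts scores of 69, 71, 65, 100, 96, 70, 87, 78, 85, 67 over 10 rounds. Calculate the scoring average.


Average = sum / n
Sum = 788
Average = 788 / 10 = 78.8

78.8


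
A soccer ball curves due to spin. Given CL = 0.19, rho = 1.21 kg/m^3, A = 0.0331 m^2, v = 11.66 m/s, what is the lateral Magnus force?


FM = 0.5 * CL * rho * A * v^2
FM = 0.5 * 0.19 * 1.21 * 0.0331 * 11.66^2
v^2 = 135.9556
FM = 0.5 * 0.19 * 1.21 * 0.0331 * 135.9556 = 0.5173 N

0.5173 N


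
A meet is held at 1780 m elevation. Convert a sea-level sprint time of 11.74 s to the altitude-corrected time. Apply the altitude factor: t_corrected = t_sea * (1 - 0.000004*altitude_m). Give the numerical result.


Correction factor = 1 - 0.000004 * 1780 = 0.99288
t_corrected = t_sea * factor = 11.74 * 0.99288
t_corrected = 11.6564 s

11.6564 s


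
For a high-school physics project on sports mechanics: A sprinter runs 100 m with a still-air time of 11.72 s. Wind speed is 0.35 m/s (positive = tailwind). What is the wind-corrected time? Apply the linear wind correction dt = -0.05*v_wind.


dt = -0.05 * v_wind = -0.05 * 0.35 = -0.0175 s
t_corrected = t_still + dt = 11.72 + (-0.0175)
t_corrected = 11.7025 s

11.7025 s


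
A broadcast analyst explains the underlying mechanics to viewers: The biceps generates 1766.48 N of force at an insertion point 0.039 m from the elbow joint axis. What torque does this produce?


tau = F * d
tau = 1766.48 * 0.039
tau = 68.8927 N*m

68.8927 N*m


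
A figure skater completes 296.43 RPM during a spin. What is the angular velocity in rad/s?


omega = RPM * 2 * pi / 60
omega = 296.43 * 2 * 3.14159 / 60
omega = 1862.5246 / 60 = 31.0421 rad/s

31.0421 rad/s


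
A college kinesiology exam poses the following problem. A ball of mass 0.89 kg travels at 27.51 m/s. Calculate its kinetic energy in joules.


KE = 0.5 * m * v^2
KE = 0.5 * 0.89 * 27.51^2
KE = 0.5 * 0.89 * 756.8001 = 336.776 J

336.776 J


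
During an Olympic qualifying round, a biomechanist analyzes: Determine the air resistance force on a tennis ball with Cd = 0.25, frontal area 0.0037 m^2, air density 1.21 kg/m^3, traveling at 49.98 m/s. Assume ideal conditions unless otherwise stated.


Fd = 0.5 * Cd * rho * A * v^2
Fd = 0.5 * 0.25 * 1.21 * 0.0037 * 49.98^2
v^2 = 2498.0004
Fd = 0.5 * 0.25 * 1.21 * 0.0037 * 2498.0004 = 1.3979 N

1.3979 N


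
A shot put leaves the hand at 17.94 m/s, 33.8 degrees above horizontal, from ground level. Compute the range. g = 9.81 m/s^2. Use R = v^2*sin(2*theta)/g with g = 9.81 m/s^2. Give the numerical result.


R = v^2 * sin(2*theta) / g
Convert angle to radians: theta = 33.8 deg = 0.5899 rad
sin(2*theta) = sin(1.1798) = 0.9245
R = 17.94^2 * 0.9245 / 9.81
R = 321.8436 * 0.9245 / 9.81 = 30.3322 m

30.3322 m


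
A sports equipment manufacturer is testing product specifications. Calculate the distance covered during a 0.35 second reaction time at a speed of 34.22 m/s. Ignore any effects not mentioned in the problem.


d = v * t
d = 34.22 * 0.35
d = 11.977 m

11.977 m


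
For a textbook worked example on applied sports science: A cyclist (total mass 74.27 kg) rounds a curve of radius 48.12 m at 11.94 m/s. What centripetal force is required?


Fc = m * v^2 / r
v^2 = 11.94^2 = 142.5636
Fc = 74.27 * 142.5636 / 48.12
Fc = 10588.1986 / 48.12 = 220.0374 N

220.0374 N


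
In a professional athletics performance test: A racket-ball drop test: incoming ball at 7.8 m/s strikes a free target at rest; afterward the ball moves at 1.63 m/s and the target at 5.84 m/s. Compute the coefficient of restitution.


e = (v2_after - v1_after) / (v1_before - v2_before)
Numerator = 5.84 - 1.63 = 4.21
Denominator = 7.8 - 0 = 7.8
e = 4.21 / 7.8 = 0.5397

0.5397


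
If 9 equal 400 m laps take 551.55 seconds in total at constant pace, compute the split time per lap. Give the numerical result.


Split time = total_time / n_laps = 551.55 / 9
Split time = 61.2833 s per lap

61.2833 s


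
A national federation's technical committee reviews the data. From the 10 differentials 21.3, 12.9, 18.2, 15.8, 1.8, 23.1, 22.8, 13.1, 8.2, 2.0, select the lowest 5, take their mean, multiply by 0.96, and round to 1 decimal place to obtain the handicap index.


All differentials: 21.3, 12.9, 18.2, 15.8, 1.8, 23.1, 22.8, 13.1, 8.2, 2.0
Sorted: 1.8, 2.0, 8.2, 12.9, 13.1, 15.8, 18.2, 21.3, 22.8, 23.1
Best 5: 1.8, 2.0, 8.2, 12.9, 13.1
Average of best = 38 / 5 = 7.6
Raw index = 7.6 * 0.96 = 7.296
Handicap index = round(7.296, 1) = 7.3

7.3


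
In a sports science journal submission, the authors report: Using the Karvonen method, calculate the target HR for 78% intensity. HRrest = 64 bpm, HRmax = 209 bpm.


Target = HRrest + pct*(HRmax - HRrest)
Heart rate reserve = HRmax - HRrest = 209 - 64 = 145 bpm
Fraction = 78% = 0.78
Target = 64 + 0.78 * 145
Target = 64 + 113.1 = 177.1 bpm

177.1 bpm


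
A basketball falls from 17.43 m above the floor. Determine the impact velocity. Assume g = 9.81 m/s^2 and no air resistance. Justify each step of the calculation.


v = sqrt(2 * g * h)
v = sqrt(2 * 9.81 * 17.43)
v = sqrt(341.9766) = 18.4926 m/s

18.4926 m/s


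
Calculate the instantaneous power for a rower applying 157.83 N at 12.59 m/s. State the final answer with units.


P = F * v
P = 157.83 * 12.59
P = 1987.0797 W

1987.0797 W


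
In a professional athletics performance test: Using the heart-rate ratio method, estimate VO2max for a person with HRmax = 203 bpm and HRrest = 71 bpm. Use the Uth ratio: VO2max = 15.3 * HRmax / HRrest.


VO2max = 15.3 * HRmax / HRrest
VO2max = 15.3 * 203 / 71
VO2max = 3105.9 / 71 = 43.7451 mL/kg/min

43.7451 mL/kg/min


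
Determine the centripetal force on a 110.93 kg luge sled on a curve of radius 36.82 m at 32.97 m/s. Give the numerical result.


Fc = m * v^2 / r
v^2 = 32.97^2 = 1087.0209
Fc = 110.93 * 1087.0209 / 36.82
Fc = 120583.2284 / 36.82 = 3274.9383 N

3274.9383 N


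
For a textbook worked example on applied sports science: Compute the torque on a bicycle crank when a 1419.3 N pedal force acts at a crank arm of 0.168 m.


tau = F * d
tau = 1419.3 * 0.168
tau = 238.4424 N*m

238.4424 N*m


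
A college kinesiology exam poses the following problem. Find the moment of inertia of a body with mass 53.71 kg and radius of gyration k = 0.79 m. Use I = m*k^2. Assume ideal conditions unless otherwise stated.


I = m * k^2
I = 53.71 * 0.79^2
I = 53.71 * 0.6241 = 33.5204 kg*m^2

33.5204 kg*m^2


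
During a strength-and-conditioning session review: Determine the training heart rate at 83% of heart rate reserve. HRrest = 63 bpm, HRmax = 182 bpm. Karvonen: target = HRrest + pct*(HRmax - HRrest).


Target = HRrest + pct*(HRmax - HRrest)
Heart rate reserve = HRmax - HRrest = 182 - 63 = 119 bpm
Fraction = 83% = 0.83
Target = 63 + 0.83 * 119
Target = 63 + 98.77 = 161.77 bpm

161.77 bpm


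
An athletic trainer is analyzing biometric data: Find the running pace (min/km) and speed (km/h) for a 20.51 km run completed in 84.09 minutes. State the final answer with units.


Pace = time / distance = 84.09 min / 20.51 km = 4.1 min/km
Speed = distance / time_in_hours = 20.51 / 1.4015 hr
Speed = 14.6343 km/h

4.1 min/km, 14.6343 km/h


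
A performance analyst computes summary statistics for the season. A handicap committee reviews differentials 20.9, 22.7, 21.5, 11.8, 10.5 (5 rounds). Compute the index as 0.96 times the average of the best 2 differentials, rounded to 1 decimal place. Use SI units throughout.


All differentials: 20.9, 22.7, 21.5, 11.8, 10.5
Sorted: 10.5, 11.8, 20.9, 21.5, 22.7
Best 2: 10.5, 11.8
Average of best = 22.3 / 2 = 11.15
Raw index = 11.15 * 0.96 = 10.704
Handicap index = round(10.704, 1) = 10.7

10.7


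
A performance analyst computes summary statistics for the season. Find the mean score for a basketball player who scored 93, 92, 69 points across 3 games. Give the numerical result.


Average = sum / n
Sum = 254
Average = 254 / 3 = 84.6667

84.6667


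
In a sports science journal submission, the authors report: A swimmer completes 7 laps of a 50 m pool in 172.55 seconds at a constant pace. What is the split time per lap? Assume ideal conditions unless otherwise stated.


Split time = total_time / n_laps = 172.55 / 7
Split time = 24.65 s per lap

24.65 s


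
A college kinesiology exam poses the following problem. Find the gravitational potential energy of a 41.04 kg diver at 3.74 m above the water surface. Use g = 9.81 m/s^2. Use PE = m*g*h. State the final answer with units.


PE = m * g * h
PE = 41.04 * 9.81 * 3.74
PE = 402.6024 * 3.74 = 1505.733 J

1505.733 J


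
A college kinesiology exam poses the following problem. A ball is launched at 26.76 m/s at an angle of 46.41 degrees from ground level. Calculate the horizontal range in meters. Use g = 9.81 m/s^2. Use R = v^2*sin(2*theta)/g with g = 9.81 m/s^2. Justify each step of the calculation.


R = v^2 * sin(2*theta) / g
Convert angle to radians: theta = 46.41 deg = 0.81 rad
sin(2*theta) = sin(1.62) = 0.9988
R = 26.76^2 * 0.9988 / 9.81
R = 716.0976 * 0.9988 / 9.81 = 72.9083 m

72.9083 m


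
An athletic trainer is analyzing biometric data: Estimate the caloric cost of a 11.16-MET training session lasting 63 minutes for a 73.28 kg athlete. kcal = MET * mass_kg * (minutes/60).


kcal = MET * mass * time_hr
Convert time: 63 min = 1.05 hr
kcal = 11.16 * 73.28 * 1.05
kcal = 858.695 kcal

858.695 kcal


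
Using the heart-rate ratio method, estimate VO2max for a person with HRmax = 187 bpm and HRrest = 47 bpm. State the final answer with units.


VO2max = 15.3 * HRmax / HRrest
VO2max = 15.3 * 187 / 47
VO2max = 2861.1 / 47 = 60.8745 mL/kg/min

60.8745 mL/kg/min


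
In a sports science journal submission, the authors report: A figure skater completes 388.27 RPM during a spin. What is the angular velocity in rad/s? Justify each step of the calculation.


omega = RPM * 2 * pi / 60
omega = 388.27 * 2 * 3.14159 / 60
omega = 2439.5724 / 60 = 40.6595 rad/s

40.6595 rad/s


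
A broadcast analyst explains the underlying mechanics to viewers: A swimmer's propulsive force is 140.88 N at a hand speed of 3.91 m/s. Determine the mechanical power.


P = F * v
P = 140.88 * 3.91
P = 550.8408 W

550.8408 W


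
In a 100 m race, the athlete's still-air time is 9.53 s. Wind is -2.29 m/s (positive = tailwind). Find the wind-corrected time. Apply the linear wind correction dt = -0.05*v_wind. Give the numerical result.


dt = -0.05 * v_wind = -0.05 * -2.29 = 0.1145 s
t_corrected = t_still + dt = 9.53 + (0.1145)
t_corrected = 9.6445 s

9.6445 s


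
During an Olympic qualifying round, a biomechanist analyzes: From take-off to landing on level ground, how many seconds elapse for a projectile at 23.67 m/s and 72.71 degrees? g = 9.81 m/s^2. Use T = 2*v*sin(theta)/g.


T = 2*v*sin(theta)/g
sin(theta) = sin(72.71 deg) = 0.9548
T = 2*23.67*0.9548 / 9.81
T = 45.2008 / 9.81 = 4.6076 s

4.6076 s


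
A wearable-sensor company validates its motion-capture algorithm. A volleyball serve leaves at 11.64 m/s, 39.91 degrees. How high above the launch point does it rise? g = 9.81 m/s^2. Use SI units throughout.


H = (v*sin(theta))^2 / (2*g)
vy = v*sin(theta) = 11.64 * sin(39.91 deg) = 7.468 m/s
H = vy^2 / (2*g) = 55.7715 / (2*9.81)
H = 55.7715 / 19.62 = 2.8426 m

2.8426 m


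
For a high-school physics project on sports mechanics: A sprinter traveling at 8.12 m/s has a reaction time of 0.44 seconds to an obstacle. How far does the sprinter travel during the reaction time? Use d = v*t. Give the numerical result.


d = v * t
d = 8.12 * 0.44
d = 3.5728 m

3.5728 m


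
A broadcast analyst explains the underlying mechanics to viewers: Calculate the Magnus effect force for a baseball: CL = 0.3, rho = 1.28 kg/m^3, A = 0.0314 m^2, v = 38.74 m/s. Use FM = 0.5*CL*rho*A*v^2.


FM = 0.5 * CL * rho * A * v^2
FM = 0.5 * 0.3 * 1.28 * 0.0314 * 38.74^2
v^2 = 1500.7876
FM = 0.5 * 0.3 * 1.28 * 0.0314 * 1500.7876 = 9.0479 N

9.0479 N


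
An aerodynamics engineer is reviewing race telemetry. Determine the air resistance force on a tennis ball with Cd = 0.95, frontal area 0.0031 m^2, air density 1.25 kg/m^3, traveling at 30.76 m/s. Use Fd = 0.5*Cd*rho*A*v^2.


Fd = 0.5 * Cd * rho * A * v^2
Fd = 0.5 * 0.95 * 1.25 * 0.0031 * 30.76^2
v^2 = 946.1776
Fd = 0.5 * 0.95 * 1.25 * 0.0031 * 946.1776 = 1.7416 N

1.7416 N


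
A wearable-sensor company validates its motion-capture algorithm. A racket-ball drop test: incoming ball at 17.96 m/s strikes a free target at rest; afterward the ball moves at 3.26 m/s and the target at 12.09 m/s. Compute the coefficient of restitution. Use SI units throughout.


e = (v2_after - v1_after) / (v1_before - v2_before)
Numerator = 12.09 - 3.26 = 8.83
Denominator = 17.96 - 0 = 17.96
e = 8.83 / 17.96 = 0.4916

0.4916


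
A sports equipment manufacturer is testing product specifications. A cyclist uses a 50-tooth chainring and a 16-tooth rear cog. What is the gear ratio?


GR = front_teeth / rear_teeth
GR = 50 / 16
GR = 3.125

3.125


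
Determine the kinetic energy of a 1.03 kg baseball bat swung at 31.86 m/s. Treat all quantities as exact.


KE = 0.5 * m * v^2
KE = 0.5 * 1.03 * 31.86^2
KE = 0.5 * 1.03 * 1015.0596 = 522.7557 J

522.7557 J


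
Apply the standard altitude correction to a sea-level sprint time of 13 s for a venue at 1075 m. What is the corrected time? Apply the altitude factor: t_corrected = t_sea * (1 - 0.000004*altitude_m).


Correction factor = 1 - 0.000004 * 1075 = 0.9957
t_corrected = t_sea * factor = 13 * 0.9957
t_corrected = 12.9441 s

12.9441 s


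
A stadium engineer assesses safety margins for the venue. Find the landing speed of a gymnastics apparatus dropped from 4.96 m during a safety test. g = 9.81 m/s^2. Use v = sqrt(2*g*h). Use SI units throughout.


v = sqrt(2 * g * h)
v = sqrt(2 * 9.81 * 4.96)
v = sqrt(97.3152) = 9.8648 m/s

9.8648 m/s


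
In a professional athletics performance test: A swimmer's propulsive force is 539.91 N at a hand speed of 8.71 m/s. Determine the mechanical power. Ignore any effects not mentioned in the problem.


P = F * v
P = 539.91 * 8.71
P = 4702.6161 W

4702.6161 W


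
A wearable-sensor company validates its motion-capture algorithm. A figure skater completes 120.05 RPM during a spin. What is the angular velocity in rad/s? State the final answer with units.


omega = RPM * 2 * pi / 60
omega = 120.05 * 2 * 3.14159 / 60
omega = 754.2964 / 60 = 12.5716 rad/s

12.5716 rad/s


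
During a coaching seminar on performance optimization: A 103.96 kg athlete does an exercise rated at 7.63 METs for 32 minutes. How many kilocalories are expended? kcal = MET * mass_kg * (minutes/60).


kcal = MET * mass * time_hr
Convert time: 32 min = 0.5333 hr
kcal = 7.63 * 103.96 * 0.5333
kcal = 423.0479 kcal

423.0479 kcal


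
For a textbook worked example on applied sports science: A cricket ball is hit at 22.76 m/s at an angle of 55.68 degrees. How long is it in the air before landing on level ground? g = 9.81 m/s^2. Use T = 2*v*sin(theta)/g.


T = 2*v*sin(theta)/g
sin(theta) = sin(55.68 deg) = 0.8259
T = 2*22.76*0.8259 / 9.81
T = 37.595 / 9.81 = 3.8323 s

3.8323 s


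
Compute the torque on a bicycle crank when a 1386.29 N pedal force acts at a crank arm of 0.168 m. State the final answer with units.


tau = F * d
tau = 1386.29 * 0.168
tau = 232.8967 N*m

232.8967 N*m


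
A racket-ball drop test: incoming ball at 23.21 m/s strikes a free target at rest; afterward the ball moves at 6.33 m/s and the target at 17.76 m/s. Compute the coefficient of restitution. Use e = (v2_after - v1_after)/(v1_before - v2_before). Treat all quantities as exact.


e = (v2_after - v1_after) / (v1_before - v2_before)
Numerator = 17.76 - 6.33 = 11.43
Denominator = 23.21 - 0 = 23.21
e = 11.43 / 23.21 = 0.4925

0.4925


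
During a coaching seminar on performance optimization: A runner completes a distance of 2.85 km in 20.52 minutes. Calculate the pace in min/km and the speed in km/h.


Pace = time / distance = 20.52 min / 2.85 km = 7.2 min/km
Speed = distance / time_in_hours = 2.85 / 0.342 hr
Speed = 8.3333 km/h

7.2 min/km, 8.3333 km/h


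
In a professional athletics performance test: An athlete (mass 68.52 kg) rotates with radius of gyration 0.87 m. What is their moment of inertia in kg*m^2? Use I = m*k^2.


I = m * k^2
I = 68.52 * 0.87^2
I = 68.52 * 0.7569 = 51.8628 kg*m^2

51.8628 kg*m^2


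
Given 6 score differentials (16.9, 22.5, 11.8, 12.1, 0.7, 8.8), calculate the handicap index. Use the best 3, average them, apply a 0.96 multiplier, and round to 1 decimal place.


All differentials: 16.9, 22.5, 11.8, 12.1, 0.7, 8.8
Sorted: 0.7, 8.8, 11.8, 12.1, 16.9, 22.5
Best 3: 0.7, 8.8, 11.8
Average of best = 21.3 / 3 = 7.1
Raw index = 7.1 * 0.96 = 6.816
Handicap index = round(6.816, 1) = 6.8

6.8


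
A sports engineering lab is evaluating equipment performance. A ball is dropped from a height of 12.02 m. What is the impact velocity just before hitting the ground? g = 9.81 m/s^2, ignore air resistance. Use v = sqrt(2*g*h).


v = sqrt(2 * g * h)
v = sqrt(2 * 9.81 * 12.02)
v = sqrt(235.8324) = 15.3568 m/s

15.3568 m/s


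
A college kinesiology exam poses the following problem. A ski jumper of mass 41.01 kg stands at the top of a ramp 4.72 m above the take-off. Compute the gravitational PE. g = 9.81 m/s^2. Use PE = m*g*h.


PE = m * g * h
PE = 41.01 * 9.81 * 4.72
PE = 402.3081 * 4.72 = 1898.8942 J

1898.8942 J


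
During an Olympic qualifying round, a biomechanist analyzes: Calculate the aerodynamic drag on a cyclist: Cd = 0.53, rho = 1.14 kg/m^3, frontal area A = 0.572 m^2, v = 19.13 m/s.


Fd = 0.5 * Cd * rho * A * v^2
Fd = 0.5 * 0.53 * 1.14 * 0.572 * 19.13^2
v^2 = 365.9569
Fd = 0.5 * 0.53 * 1.14 * 0.572 * 365.9569 = 63.2378 N

63.2378 N


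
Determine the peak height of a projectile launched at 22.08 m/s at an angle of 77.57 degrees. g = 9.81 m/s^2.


H = (v*sin(theta))^2 / (2*g)
vy = v*sin(theta) = 22.08 * sin(77.57 deg) = 21.5624 m/s
H = vy^2 / (2*g) = 464.9387 / (2*9.81)
H = 464.9387 / 19.62 = 23.6972 m

23.6972 m


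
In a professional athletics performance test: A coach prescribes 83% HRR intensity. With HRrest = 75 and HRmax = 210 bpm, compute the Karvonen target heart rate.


Target = HRrest + pct*(HRmax - HRrest)
Heart rate reserve = HRmax - HRrest = 210 - 75 = 135 bpm
Fraction = 83% = 0.83
Target = 75 + 0.83 * 135
Target = 75 + 112.05 = 187.05 bpm

187.05 bpm


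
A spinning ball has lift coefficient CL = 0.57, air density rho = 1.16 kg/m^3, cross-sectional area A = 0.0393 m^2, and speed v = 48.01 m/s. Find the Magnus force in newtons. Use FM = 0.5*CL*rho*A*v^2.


FM = 0.5 * CL * rho * A * v^2
FM = 0.5 * 0.57 * 1.16 * 0.0393 * 48.01^2
v^2 = 2304.9601
FM = 0.5 * 0.57 * 1.16 * 0.0393 * 2304.9601 = 29.9474 N

29.9474 N


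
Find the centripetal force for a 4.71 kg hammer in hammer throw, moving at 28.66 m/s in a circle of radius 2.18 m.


Fc = m * v^2 / r
v^2 = 28.66^2 = 821.3956
Fc = 4.71 * 821.3956 / 2.18
Fc = 3868.7733 / 2.18 = 1774.6666 N

1774.6666 N


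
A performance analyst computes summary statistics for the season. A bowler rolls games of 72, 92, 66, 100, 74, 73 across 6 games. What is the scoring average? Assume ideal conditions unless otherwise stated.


Average = sum / n
Sum = 477
Average = 477 / 6 = 79.5

79.5


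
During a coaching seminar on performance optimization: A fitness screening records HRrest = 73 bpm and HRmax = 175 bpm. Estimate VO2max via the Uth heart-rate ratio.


VO2max = 15.3 * HRmax / HRrest
VO2max = 15.3 * 175 / 73
VO2max = 2677.5 / 73 = 36.6781 mL/kg/min

36.6781 mL/kg/min


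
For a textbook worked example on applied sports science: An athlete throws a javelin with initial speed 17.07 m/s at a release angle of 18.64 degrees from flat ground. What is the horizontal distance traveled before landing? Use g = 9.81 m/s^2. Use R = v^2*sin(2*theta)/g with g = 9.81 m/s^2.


R = v^2 * sin(2*theta) / g
Convert angle to radians: theta = 18.64 deg = 0.3253 rad
sin(2*theta) = sin(0.6507) = 0.6057
R = 17.07^2 * 0.6057 / 9.81
R = 291.3849 * 0.6057 / 9.81 = 17.9913 m

17.9913 m


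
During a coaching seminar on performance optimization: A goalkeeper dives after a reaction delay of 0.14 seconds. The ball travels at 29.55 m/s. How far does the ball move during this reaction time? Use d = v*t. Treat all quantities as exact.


d = v * t
d = 29.55 * 0.14
d = 4.137 m

4.137 m


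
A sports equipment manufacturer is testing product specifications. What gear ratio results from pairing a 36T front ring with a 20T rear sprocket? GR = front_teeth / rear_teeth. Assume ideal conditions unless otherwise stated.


GR = front_teeth / rear_teeth
GR = 36 / 20
GR = 1.8

1.8


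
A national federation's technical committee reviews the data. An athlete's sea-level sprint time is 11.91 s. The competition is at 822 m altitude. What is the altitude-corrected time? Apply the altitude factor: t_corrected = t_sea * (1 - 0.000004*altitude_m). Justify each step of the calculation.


Correction factor = 1 - 0.000004 * 822 = 0.996712
t_corrected = t_sea * factor = 11.91 * 0.996712
t_corrected = 11.8708 s

11.8708 s


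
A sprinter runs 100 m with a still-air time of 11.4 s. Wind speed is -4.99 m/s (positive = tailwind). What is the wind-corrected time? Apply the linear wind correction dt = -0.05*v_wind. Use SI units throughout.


dt = -0.05 * v_wind = -0.05 * -4.99 = 0.2495 s
t_corrected = t_still + dt = 11.4 + (0.2495)
t_corrected = 11.6495 s

11.6495 s


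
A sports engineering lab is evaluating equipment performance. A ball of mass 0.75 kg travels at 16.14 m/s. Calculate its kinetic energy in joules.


KE = 0.5 * m * v^2
KE = 0.5 * 0.75 * 16.14^2
KE = 0.5 * 0.75 * 260.4996 = 97.6874 J

97.6874 J


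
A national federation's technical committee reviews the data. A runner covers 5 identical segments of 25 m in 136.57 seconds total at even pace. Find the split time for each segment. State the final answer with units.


Split time = total_time / n_laps = 136.57 / 5
Split time = 27.314 s per lap

27.314 s


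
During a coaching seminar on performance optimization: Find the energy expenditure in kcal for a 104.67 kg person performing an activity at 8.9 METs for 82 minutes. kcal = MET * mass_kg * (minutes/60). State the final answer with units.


kcal = MET * mass * time_hr
Convert time: 82 min = 1.3667 hr
kcal = 8.9 * 104.67 * 1.3667
kcal = 1273.1361 kcal

1273.1361 kcal
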